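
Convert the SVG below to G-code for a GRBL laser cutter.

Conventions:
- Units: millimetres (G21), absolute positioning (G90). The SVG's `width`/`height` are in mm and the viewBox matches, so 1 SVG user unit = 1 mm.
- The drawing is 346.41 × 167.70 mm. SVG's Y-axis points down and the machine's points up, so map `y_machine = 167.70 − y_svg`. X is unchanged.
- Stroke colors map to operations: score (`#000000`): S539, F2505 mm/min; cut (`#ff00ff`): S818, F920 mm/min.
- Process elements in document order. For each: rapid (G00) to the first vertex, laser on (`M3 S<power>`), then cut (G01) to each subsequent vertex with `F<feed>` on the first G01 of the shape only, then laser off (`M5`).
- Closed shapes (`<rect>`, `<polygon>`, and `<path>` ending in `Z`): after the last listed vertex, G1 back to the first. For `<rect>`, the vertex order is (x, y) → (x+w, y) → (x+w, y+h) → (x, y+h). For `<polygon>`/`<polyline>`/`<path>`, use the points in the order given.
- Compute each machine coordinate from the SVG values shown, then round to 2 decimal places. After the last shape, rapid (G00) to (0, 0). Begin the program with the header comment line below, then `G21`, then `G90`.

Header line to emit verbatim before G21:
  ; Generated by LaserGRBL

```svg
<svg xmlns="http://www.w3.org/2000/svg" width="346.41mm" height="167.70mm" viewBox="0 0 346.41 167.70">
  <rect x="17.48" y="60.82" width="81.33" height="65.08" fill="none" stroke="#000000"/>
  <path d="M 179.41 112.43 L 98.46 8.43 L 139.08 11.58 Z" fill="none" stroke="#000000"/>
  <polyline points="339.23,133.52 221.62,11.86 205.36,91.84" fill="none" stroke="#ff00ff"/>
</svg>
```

; Generated by LaserGRBL
G21
G90
G00 X17.48 Y106.88
M3 S539
G01 X98.81 Y106.88 F2505
G01 X98.81 Y41.80
G01 X17.48 Y41.80
G01 X17.48 Y106.88
M5
G00 X179.41 Y55.27
M3 S539
G01 X98.46 Y159.27 F2505
G01 X139.08 Y156.12
G01 X179.41 Y55.27
M5
G00 X339.23 Y34.18
M3 S818
G01 X221.62 Y155.84 F920
G01 X205.36 Y75.86
M5
G00 X0.00 Y0.00

1 u = 1 mm; y_m = 167.70 − y.

[1] `<rect>` rectangle, #000000→score S539 F2505: (17.48,106.88) → (98.81,106.88) → (98.81,41.80) → (17.48,41.80) → (17.48,106.88) (closed)

[2] `<path>` closed polygon, #000000→score S539 F2505: (179.41,55.27) → (98.46,159.27) → (139.08,156.12) → (179.41,55.27) (closed)

[3] `<polyline>` open polyline, #ff00ff→cut S818 F920: (339.23,34.18) → (221.62,155.84) → (205.36,75.86)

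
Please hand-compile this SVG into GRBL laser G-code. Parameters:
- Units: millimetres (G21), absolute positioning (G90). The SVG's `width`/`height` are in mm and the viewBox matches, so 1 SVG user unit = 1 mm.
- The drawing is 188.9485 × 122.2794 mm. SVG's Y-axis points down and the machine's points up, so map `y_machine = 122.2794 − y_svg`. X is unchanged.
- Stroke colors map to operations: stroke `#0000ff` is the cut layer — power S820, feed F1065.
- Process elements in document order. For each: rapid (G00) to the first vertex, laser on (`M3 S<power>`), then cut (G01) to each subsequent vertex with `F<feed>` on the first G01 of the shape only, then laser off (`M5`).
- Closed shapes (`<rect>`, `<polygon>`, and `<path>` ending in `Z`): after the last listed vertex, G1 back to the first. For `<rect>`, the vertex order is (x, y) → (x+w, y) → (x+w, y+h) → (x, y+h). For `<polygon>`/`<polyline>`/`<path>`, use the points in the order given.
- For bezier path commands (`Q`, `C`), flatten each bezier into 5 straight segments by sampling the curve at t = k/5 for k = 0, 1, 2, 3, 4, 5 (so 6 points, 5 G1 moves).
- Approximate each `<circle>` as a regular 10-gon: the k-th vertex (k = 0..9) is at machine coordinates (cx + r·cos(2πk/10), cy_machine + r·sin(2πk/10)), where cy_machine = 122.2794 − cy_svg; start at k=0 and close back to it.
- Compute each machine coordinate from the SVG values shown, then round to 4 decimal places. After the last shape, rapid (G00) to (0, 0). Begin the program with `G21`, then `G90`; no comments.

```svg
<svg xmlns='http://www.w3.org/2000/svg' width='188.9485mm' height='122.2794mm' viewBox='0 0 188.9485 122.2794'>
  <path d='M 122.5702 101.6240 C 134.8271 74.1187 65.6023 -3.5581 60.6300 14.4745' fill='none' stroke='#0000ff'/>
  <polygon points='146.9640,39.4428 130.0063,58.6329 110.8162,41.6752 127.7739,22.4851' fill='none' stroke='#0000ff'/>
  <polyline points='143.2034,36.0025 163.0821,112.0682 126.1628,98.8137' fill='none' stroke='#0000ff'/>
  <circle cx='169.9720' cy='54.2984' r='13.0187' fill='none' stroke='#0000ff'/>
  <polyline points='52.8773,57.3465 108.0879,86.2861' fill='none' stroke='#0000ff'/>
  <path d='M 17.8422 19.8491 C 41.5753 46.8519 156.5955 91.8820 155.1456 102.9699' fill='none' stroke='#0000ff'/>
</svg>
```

viewBox `0 0 188.9485 122.2794` with mm width/height → 1 unit = 1 mm. Flip: y_m = 122.2794 − y_svg.

**Shape 1** — `<path>` cubic bezier, stroke `#0000ff` → cut (S820, F1065). Control points (SVG): P0=(122.5702,101.6240), P1=(134.8271,74.1187), P2=(65.6023,-3.5581), P3=(60.6300,14.4745); sampled at t=k/5. Machine vertices: (122.5702,20.6554) → (121.3124,42.0121) → (107.4943,68.4077) → (88.1110,92.8399) → (70.1578,108.3064) → (60.6300,107.8049). Open path.

**Shape 2** — `<polygon>` regular polygon, stroke `#0000ff` → cut (S820, F1065). Machine vertices: (146.9640,82.8366) → (130.0063,63.6465) → (110.8162,80.6042) → (127.7739,99.7943) → (146.9640,82.8366). Closed: final G1 returns to the first vertex.

**Shape 3** — `<polyline>` open polyline, stroke `#0000ff` → cut (S820, F1065). Machine vertices: (143.2034,86.2769) → (163.0821,10.2112) → (126.1628,23.4657). Open path.

**Shape 4** — `<circle>` circle, stroke `#0000ff` → cut (S820, F1065). Machine vertices: (182.9907,67.9810) → (180.5043,75.6332) → (173.9950,80.3625) → (165.9490,80.3625) → (159.4397,75.6332) → (156.9533,67.9810) → (159.4397,60.3288) → (165.9490,55.5995) → (173.9950,55.5995) → (180.5043,60.3288) → (182.9907,67.9810). Closed: final G1 returns to the first vertex.

**Shape 5** — `<polyline>` line segment, stroke `#0000ff` → cut (S820, F1065). Machine vertices: (52.8773,64.9329) → (108.0879,35.9933). Open path.

**Shape 6** — `<path>` cubic bezier, stroke `#0000ff` → cut (S820, F1065). Control points (SVG): P0=(17.8422,19.8491), P1=(41.5753,46.8519), P2=(156.5955,91.8820), P3=(155.1456,102.9699); sampled at t=k/5. Machine vertices: (17.8422,102.4303) → (41.3745,84.4811) → (76.8433,64.6999) → (114.2763,45.5812) → (143.7012,29.6195) → (155.1456,19.3095). Open path.

G21
G90
G00 X122.5702 Y20.6554
M3 S820
G01 X121.3124 Y42.0121 F1065
G01 X107.4943 Y68.4077
G01 X88.1110 Y92.8399
G01 X70.1578 Y108.3064
G01 X60.6300 Y107.8049
M5
G00 X146.9640 Y82.8366
M3 S820
G01 X130.0063 Y63.6465 F1065
G01 X110.8162 Y80.6042
G01 X127.7739 Y99.7943
G01 X146.9640 Y82.8366
M5
G00 X143.2034 Y86.2769
M3 S820
G01 X163.0821 Y10.2112 F1065
G01 X126.1628 Y23.4657
M5
G00 X182.9907 Y67.9810
M3 S820
G01 X180.5043 Y75.6332 F1065
G01 X173.9950 Y80.3625
G01 X165.9490 Y80.3625
G01 X159.4397 Y75.6332
G01 X156.9533 Y67.9810
G01 X159.4397 Y60.3288
G01 X165.9490 Y55.5995
G01 X173.9950 Y55.5995
G01 X180.5043 Y60.3288
G01 X182.9907 Y67.9810
M5
G00 X52.8773 Y64.9329
M3 S820
G01 X108.0879 Y35.9933 F1065
M5
G00 X17.8422 Y102.4303
M3 S820
G01 X41.3745 Y84.4811 F1065
G01 X76.8433 Y64.6999
G01 X114.2763 Y45.5812
G01 X143.7012 Y29.6195
G01 X155.1456 Y19.3095
M5
G00 X0.0000 Y0.0000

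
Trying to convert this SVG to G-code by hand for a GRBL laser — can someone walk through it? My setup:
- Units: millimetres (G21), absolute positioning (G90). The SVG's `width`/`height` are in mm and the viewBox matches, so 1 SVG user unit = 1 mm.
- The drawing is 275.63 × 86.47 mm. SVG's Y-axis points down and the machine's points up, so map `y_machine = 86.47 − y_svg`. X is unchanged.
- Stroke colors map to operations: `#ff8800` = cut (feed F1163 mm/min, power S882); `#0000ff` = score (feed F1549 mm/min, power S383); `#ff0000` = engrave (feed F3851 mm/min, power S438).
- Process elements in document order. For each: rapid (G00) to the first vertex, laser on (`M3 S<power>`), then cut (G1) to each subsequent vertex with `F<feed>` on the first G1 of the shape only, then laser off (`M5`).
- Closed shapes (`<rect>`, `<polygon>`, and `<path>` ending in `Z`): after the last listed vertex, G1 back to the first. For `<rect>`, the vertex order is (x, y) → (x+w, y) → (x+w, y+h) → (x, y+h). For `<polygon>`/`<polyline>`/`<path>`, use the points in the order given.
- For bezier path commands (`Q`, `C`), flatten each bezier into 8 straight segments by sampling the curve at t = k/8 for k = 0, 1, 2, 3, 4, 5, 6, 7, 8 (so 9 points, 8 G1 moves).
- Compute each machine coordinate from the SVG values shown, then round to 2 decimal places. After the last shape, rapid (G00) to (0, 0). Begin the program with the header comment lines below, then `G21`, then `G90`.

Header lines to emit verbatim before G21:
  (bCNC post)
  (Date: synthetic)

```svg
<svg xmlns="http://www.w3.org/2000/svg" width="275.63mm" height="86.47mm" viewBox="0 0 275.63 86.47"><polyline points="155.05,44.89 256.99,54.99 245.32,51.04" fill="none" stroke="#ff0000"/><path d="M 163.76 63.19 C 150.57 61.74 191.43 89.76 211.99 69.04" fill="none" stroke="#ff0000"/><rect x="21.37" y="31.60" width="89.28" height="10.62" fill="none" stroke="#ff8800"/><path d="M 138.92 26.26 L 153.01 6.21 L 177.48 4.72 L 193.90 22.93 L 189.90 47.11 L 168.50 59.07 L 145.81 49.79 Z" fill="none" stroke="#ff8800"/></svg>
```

Since the viewBox matches the mm dimensions, user units are millimetres directly. The only transform is the Y-flip y_m = 86.47 − y_svg.

Shape 1 is a open polyline drawn with `<polyline>`. Its stroke #ff0000 means engrave at S438, F3851. After flipping Y the toolpath is (155.05,41.58) → (256.99,31.48) → (245.32,35.43).

Shape 2 is a cubic bezier drawn with `<path>`. Its stroke #ff0000 means engrave at S438, F3851. After flipping Y the toolpath is (163.76,23.28) → (161.20,22.60) → (162.84,20.06) → (167.80,16.60) → (175.22,13.13) → (184.22,10.56) → (193.93,9.81) → (203.47,11.79) → (211.99,17.43).

Shape 3 is a rectangle drawn with `<rect>`. Its stroke #ff8800 means cut at S882, F1163. After flipping Y the toolpath is (21.37,54.87) → (110.65,54.87) → (110.65,44.25) → (21.37,44.25) → (21.37,54.87), returning to the start.

Shape 4 is a regular polygon drawn with `<path>`. Its stroke #ff8800 means cut at S882, F1163. After flipping Y the toolpath is (138.92,60.21) → (153.01,80.26) → (177.48,81.75) → (193.90,63.54) → (189.90,39.36) → (168.50,27.40) → (145.81,36.68) → (138.92,60.21), returning to the start.

(bCNC post)
(Date: synthetic)
G21
G90
G00 X155.05 Y41.58
M3 S438
G1 X256.99 Y31.48 F3851
G1 X245.32 Y35.43
M5
G00 X163.76 Y23.28
M3 S438
G1 X161.20 Y22.60 F3851
G1 X162.84 Y20.06
G1 X167.80 Y16.60
G1 X175.22 Y13.13
G1 X184.22 Y10.56
G1 X193.93 Y9.81
G1 X203.47 Y11.79
G1 X211.99 Y17.43
M5
G00 X21.37 Y54.87
M3 S882
G1 X110.65 Y54.87 F1163
G1 X110.65 Y44.25
G1 X21.37 Y44.25
G1 X21.37 Y54.87
M5
G00 X138.92 Y60.21
M3 S882
G1 X153.01 Y80.26 F1163
G1 X177.48 Y81.75
G1 X193.90 Y63.54
G1 X189.90 Y39.36
G1 X168.50 Y27.40
G1 X145.81 Y36.68
G1 X138.92 Y60.21
M5
G00 X0.00 Y0.00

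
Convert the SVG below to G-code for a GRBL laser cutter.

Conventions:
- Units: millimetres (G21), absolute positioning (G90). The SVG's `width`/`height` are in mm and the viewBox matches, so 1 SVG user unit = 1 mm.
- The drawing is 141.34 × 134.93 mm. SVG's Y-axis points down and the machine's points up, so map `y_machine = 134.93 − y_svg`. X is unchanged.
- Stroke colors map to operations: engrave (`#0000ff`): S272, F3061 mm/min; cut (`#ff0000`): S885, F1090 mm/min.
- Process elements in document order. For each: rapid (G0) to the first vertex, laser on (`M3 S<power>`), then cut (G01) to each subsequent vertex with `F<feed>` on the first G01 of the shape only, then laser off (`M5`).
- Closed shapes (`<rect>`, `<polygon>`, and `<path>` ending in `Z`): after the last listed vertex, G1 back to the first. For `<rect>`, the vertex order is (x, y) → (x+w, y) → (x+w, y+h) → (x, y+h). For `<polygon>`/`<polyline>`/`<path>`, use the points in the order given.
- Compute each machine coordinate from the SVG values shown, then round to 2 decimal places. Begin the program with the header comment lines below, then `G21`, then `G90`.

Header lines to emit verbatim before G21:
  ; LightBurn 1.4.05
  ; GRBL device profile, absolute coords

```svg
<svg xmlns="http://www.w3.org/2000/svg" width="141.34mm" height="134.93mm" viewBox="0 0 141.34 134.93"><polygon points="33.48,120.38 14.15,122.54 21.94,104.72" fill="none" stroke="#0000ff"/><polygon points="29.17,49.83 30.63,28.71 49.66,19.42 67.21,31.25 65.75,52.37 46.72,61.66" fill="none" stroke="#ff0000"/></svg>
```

viewBox `0 0 141.34 134.93` with mm width/height → 1 unit = 1 mm. Flip: y_m = 134.93 − y_svg.

**Shape 1** — `<polygon>` regular polygon, stroke `#0000ff` → engrave (S272, F3061). Machine vertices: (33.48,14.55) → (14.15,12.39) → (21.94,30.21) → (33.48,14.55). Closed: final G1 returns to the first vertex.

**Shape 2** — `<polygon>` regular polygon, stroke `#ff0000` → cut (S885, F1090). Machine vertices: (29.17,85.10) → (30.63,106.22) → (49.66,115.51) → (67.21,103.68) → (65.75,82.56) → (46.72,73.27) → (29.17,85.10). Closed: final G1 returns to the first vertex.

; LightBurn 1.4.05
; GRBL device profile, absolute coords
G21
G90
G0 X33.48 Y14.55
M3 S272
G01 X14.15 Y12.39 F3061
G01 X21.94 Y30.21
G01 X33.48 Y14.55
M5
G0 X29.17 Y85.10
M3 S885
G01 X30.63 Y106.22 F1090
G01 X49.66 Y115.51
G01 X67.21 Y103.68
G01 X65.75 Y82.56
G01 X46.72 Y73.27
G01 X29.17 Y85.10
M5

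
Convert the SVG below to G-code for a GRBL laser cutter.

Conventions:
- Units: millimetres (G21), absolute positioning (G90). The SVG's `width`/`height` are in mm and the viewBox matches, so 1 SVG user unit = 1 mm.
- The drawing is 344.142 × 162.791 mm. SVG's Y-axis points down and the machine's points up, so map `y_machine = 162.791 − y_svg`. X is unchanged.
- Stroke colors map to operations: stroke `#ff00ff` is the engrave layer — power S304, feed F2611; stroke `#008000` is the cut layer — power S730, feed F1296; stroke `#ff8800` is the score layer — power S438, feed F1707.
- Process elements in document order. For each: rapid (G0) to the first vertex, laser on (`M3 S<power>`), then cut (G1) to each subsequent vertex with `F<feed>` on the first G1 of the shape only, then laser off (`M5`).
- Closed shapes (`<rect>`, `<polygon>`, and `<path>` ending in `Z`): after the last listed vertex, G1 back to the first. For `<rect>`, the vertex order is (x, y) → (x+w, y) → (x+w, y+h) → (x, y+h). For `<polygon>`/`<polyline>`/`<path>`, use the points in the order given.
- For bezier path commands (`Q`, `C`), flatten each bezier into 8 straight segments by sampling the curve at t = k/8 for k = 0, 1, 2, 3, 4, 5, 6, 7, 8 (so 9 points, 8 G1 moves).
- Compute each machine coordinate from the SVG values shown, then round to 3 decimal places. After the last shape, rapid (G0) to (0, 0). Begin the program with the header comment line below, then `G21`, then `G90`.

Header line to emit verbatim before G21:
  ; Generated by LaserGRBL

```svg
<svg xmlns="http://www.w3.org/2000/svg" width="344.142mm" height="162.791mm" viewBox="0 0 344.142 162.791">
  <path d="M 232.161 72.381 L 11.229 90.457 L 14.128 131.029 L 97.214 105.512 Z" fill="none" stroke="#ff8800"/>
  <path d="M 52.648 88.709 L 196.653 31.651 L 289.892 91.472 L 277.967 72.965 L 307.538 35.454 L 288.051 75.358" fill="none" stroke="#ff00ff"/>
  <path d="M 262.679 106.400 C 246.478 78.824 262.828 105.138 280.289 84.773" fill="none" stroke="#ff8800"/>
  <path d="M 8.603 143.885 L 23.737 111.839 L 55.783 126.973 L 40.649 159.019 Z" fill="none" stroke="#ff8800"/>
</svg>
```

; Generated by LaserGRBL
G21
G90
G0 X232.161 Y90.410
M3 S438
G1 X11.229 Y72.334 F1707
G1 X14.128 Y31.762
G1 X97.214 Y57.279
G1 X232.161 Y90.410
M5
G0 X52.648 Y74.082
M3 S304
G1 X196.653 Y131.140 F2611
G1 X289.892 Y71.319
G1 X277.967 Y89.826
G1 X307.538 Y127.337
G1 X288.051 Y87.433
M5
G0 X262.679 Y56.391
M3 S438
G1 X258.068 Y64.402 F1707
G1 X256.140 Y68.540
G1 X256.527 Y69.983
G1 X258.861 Y69.909
G1 X262.772 Y69.497
G1 X267.893 Y69.925
G1 X273.855 Y72.373
G1 X280.289 Y78.018
M5
G0 X8.603 Y18.906
M3 S438
G1 X23.737 Y50.952 F1707
G1 X55.783 Y35.818
G1 X40.649 Y3.772
G1 X8.603 Y18.906
M5
G0 X0.000 Y0.000

1 u = 1 mm; y_m = 162.791 − y.

[1] `<path>` closed polygon, #ff8800→score S438 F1707: (232.161,90.410) → (11.229,72.334) → (14.128,31.762) → (97.214,57.279) → (232.161,90.410) (closed)

[2] `<path>` open polyline, #ff00ff→engrave S304 F2611: (52.648,74.082) → (196.653,131.140) → (289.892,71.319) → (277.967,89.826) → (307.538,127.337) → (288.051,87.433)

[3] `<path>` cubic bezier, #ff8800→score S438 F1707: (262.679,56.391) → (258.068,64.402) → (256.140,68.540) → (256.527,69.983) → (258.861,69.909) → (262.772,69.497) → (267.893,69.925) → (273.855,72.373) → (280.289,78.018)

[4] `<path>` regular polygon, #ff8800→score S438 F1707: (8.603,18.906) → (23.737,50.952) → (55.783,35.818) → (40.649,3.772) → (8.603,18.906) (closed)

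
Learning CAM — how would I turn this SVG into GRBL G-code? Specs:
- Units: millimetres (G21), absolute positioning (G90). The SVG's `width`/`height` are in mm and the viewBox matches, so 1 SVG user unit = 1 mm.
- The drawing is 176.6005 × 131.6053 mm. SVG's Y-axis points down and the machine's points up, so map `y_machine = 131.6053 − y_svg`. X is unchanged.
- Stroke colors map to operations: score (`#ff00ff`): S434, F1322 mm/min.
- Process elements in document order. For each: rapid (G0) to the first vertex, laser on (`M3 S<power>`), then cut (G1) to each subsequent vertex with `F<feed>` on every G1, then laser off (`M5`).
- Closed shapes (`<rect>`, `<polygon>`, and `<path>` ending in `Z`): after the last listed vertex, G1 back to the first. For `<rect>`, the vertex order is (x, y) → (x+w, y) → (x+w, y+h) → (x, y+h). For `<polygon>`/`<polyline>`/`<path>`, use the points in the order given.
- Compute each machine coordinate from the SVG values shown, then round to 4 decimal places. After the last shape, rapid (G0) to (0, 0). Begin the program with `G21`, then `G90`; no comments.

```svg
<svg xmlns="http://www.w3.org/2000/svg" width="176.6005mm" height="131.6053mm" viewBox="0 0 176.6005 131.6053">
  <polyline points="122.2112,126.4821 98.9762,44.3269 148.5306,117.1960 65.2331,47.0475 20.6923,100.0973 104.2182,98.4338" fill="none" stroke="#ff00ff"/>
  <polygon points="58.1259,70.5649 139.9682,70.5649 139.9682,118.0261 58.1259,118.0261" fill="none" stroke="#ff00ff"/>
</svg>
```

1 u = 1 mm; y_m = 131.6053 − y.

[1] `<polyline>` open polyline, #ff00ff→score S434 F1322: (122.2112,5.1232) → (98.9762,87.2784) → (148.5306,14.4093) → (65.2331,84.5578) → (20.6923,31.5080) → (104.2182,33.1715)

[2] `<polygon>` rectangle, #ff00ff→score S434 F1322: (58.1259,61.0404) → (139.9682,61.0404) → (139.9682,13.5792) → (58.1259,13.5792) → (58.1259,61.0404) (closed)

G21
G90
G0 X122.2112 Y5.1232
M3 S434
G1 X98.9762 Y87.2784 F1322
G1 X148.5306 Y14.4093 F1322
G1 X65.2331 Y84.5578 F1322
G1 X20.6923 Y31.5080 F1322
G1 X104.2182 Y33.1715 F1322
M5
G0 X58.1259 Y61.0404
M3 S434
G1 X139.9682 Y61.0404 F1322
G1 X139.9682 Y13.5792 F1322
G1 X58.1259 Y13.5792 F1322
G1 X58.1259 Y61.0404 F1322
M5
G0 X0.0000 Y0.0000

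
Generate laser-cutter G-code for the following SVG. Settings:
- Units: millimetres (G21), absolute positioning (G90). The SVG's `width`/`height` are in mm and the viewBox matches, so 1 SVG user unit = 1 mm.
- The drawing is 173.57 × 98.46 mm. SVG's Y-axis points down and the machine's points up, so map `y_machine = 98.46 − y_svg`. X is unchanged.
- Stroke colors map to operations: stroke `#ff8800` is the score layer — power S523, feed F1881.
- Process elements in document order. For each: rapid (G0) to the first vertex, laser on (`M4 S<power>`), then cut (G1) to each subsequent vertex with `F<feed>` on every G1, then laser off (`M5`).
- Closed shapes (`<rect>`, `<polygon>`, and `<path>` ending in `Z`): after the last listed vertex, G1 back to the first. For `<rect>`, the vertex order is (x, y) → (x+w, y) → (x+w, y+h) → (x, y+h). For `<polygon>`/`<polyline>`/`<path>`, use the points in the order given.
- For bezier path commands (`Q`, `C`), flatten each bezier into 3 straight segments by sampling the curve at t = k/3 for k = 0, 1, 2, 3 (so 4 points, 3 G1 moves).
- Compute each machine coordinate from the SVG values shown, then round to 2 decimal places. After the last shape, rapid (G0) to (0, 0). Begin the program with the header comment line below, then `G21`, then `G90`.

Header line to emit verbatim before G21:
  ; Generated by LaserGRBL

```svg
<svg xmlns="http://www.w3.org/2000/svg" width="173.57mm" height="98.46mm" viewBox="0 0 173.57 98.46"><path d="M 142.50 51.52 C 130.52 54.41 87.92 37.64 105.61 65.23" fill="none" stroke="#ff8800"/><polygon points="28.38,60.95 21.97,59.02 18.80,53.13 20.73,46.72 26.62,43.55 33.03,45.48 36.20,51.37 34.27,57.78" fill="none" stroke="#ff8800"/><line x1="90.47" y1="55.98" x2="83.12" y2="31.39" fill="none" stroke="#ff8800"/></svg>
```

; Generated by LaserGRBL
G21
G90
G0 X142.50 Y46.94
M4 S523
G1 X123.68 Y48.23 F1881
G1 X104.65 Y48.40 F1881
G1 X105.61 Y33.23 F1881
M5
G0 X28.38 Y37.51
M4 S523
G1 X21.97 Y39.44 F1881
G1 X18.80 Y45.33 F1881
G1 X20.73 Y51.74 F1881
G1 X26.62 Y54.91 F1881
G1 X33.03 Y52.98 F1881
G1 X36.20 Y47.09 F1881
G1 X34.27 Y40.68 F1881
G1 X28.38 Y37.51 F1881
M5
G0 X90.47 Y42.48
M4 S523
G1 X83.12 Y67.07 F1881
M5
G0 X0.00 Y0.00

1 u = 1 mm; y_m = 98.46 − y.

[1] `<path>` cubic bezier, #ff8800→score S523 F1881: (142.50,46.94) → (123.68,48.23) → (104.65,48.40) → (105.61,33.23)

[2] `<polygon>` regular polygon, #ff8800→score S523 F1881: (28.38,37.51) → (21.97,39.44) → (18.80,45.33) → (20.73,51.74) → (26.62,54.91) → (33.03,52.98) → (36.20,47.09) → (34.27,40.68) → (28.38,37.51) (closed)

[3] `<line>` line segment, #ff8800→score S523 F1881: (90.47,42.48) → (83.12,67.07)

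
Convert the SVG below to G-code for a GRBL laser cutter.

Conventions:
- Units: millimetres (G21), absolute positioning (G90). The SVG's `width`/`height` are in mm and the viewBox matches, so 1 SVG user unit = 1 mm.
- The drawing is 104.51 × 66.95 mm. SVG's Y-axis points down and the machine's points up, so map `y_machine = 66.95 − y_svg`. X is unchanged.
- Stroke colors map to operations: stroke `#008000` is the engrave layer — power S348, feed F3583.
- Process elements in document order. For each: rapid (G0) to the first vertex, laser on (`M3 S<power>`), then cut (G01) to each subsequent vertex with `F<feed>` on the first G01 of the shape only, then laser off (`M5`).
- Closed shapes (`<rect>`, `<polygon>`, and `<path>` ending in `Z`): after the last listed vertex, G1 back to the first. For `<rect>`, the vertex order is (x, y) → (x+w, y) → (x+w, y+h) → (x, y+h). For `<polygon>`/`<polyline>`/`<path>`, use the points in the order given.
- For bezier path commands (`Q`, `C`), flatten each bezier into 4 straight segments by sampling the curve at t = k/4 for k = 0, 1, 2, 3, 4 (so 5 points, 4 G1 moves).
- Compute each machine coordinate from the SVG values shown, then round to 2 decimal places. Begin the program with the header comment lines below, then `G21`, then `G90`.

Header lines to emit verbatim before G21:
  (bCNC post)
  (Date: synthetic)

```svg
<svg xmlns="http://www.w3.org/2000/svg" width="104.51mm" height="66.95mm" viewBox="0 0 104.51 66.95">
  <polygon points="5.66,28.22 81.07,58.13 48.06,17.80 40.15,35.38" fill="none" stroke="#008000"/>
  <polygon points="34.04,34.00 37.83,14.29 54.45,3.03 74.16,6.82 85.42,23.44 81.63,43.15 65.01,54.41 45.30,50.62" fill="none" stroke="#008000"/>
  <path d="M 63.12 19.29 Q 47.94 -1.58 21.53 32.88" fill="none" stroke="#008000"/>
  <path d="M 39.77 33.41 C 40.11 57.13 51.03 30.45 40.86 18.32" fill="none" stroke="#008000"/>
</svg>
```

viewBox `0 0 104.51 66.95` with mm width/height → 1 unit = 1 mm. Flip: y_m = 66.95 − y_svg.

**Shape 1** — `<polygon>` closed polygon, stroke `#008000` → engrave (S348, F3583). Machine vertices: (5.66,38.73) → (81.07,8.82) → (48.06,49.15) → (40.15,31.57) → (5.66,38.73). Closed: final G1 returns to the first vertex.

**Shape 2** — `<polygon>` regular polygon, stroke `#008000` → engrave (S348, F3583). Machine vertices: (34.04,32.95) → (37.83,52.66) → (54.45,63.92) → (74.16,60.13) → (85.42,43.51) → (81.63,23.80) → (65.01,12.54) → (45.30,16.33) → (34.04,32.95). Closed: final G1 returns to the first vertex.

**Shape 3** — `<path>` quadratic bezier, stroke `#008000` → engrave (S348, F3583). Control points (SVG): P0=(63.12,19.29), P1=(47.94,-1.58), P2=(21.53,32.88); sampled at t=k/4. Machine vertices: (63.12,47.66) → (54.83,54.64) → (45.13,54.70) → (34.03,47.84) → (21.53,34.07). Open path.

**Shape 4** — `<path>` cubic bezier, stroke `#008000` → engrave (S348, F3583). Control points (SVG): P0=(39.77,33.41), P1=(40.11,57.13), P2=(51.03,30.45), P3=(40.86,18.32); sampled at t=k/4. Machine vertices: (39.77,33.54) → (41.51,24.19) → (44.26,27.64) → (45.03,37.82) → (40.86,48.63). Open path.

(bCNC post)
(Date: synthetic)
G21
G90
G0 X5.66 Y38.73
M3 S348
G01 X81.07 Y8.82 F3583
G01 X48.06 Y49.15
G01 X40.15 Y31.57
G01 X5.66 Y38.73
M5
G0 X34.04 Y32.95
M3 S348
G01 X37.83 Y52.66 F3583
G01 X54.45 Y63.92
G01 X74.16 Y60.13
G01 X85.42 Y43.51
G01 X81.63 Y23.80
G01 X65.01 Y12.54
G01 X45.30 Y16.33
G01 X34.04 Y32.95
M5
G0 X63.12 Y47.66
M3 S348
G01 X54.83 Y54.64 F3583
G01 X45.13 Y54.70
G01 X34.03 Y47.84
G01 X21.53 Y34.07
M5
G0 X39.77 Y33.54
M3 S348
G01 X41.51 Y24.19 F3583
G01 X44.26 Y27.64
G01 X45.03 Y37.82
G01 X40.86 Y48.63
M5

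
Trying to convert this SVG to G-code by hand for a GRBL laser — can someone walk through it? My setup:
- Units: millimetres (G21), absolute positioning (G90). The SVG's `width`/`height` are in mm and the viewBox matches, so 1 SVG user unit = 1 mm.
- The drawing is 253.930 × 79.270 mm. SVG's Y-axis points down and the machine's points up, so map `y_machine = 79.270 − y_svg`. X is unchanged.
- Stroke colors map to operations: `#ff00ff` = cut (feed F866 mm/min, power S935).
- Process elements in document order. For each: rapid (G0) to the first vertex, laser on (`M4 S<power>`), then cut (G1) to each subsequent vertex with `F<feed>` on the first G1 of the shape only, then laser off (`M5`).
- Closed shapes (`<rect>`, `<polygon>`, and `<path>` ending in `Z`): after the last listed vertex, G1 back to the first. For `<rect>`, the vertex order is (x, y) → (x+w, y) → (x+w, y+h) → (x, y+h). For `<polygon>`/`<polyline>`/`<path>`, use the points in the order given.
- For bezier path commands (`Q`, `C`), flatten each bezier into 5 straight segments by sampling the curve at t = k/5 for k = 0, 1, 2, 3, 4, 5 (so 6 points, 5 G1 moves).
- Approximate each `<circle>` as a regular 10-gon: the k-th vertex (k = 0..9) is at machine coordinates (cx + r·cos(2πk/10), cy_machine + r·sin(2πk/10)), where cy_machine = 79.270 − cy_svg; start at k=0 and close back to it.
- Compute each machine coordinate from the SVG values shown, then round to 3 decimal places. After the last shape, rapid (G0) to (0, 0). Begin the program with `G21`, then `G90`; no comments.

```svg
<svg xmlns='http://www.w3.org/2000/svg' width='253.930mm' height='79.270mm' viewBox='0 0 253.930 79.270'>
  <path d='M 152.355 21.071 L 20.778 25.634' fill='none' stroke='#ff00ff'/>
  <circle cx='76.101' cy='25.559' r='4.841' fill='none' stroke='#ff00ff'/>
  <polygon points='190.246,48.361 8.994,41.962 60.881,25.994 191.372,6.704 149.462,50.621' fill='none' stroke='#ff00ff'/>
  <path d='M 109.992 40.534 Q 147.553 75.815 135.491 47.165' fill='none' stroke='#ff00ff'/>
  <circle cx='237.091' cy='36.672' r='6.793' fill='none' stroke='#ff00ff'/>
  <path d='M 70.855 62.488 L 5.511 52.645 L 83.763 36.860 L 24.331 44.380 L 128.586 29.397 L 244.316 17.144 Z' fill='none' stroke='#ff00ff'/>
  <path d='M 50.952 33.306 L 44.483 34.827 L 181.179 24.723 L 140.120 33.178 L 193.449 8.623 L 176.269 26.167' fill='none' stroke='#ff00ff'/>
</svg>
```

1 u = 1 mm; y_m = 79.270 − y.

[1] `<path>` line segment, #ff00ff→cut S935 F866: (152.355,58.199) → (20.778,53.636)

[2] `<circle>` circle, #ff00ff→cut S935 F866: (80.942,53.711) → (80.017,56.556) → (77.597,58.315) → (74.605,58.315) → (72.185,56.556) → (71.260,53.711) → (72.185,50.866) → (74.605,49.107) → (77.597,49.107) → (80.017,50.866) → (80.942,53.711) (closed)

[3] `<polygon>` closed polygon, #ff00ff→cut S935 F866: (190.246,30.909) → (8.994,37.308) → (60.881,53.276) → (191.372,72.566) → (149.462,28.649) → (190.246,30.909) (closed)

[4] `<path>` quadratic bezier, #ff00ff→cut S935 F866: (109.992,38.736) → (123.031,27.181) → (132.101,20.740) → (137.201,19.414) → (138.331,23.202) → (135.491,32.105)

[5] `<circle>` circle, #ff00ff→cut S935 F866: (243.884,42.598) → (242.587,46.591) → (239.190,49.059) → (234.992,49.059) → (231.595,46.591) → (230.298,42.598) → (231.595,38.605) → (234.992,36.137) → (239.190,36.137) → (242.587,38.605) → (243.884,42.598) (closed)

[6] `<path>` closed polygon, #ff00ff→cut S935 F866: (70.855,16.782) → (5.511,26.625) → (83.763,42.410) → (24.331,34.890) → (128.586,49.873) → (244.316,62.126) → (70.855,16.782) (closed)

[7] `<path>` open polyline, #ff00ff→cut S935 F866: (50.952,45.964) → (44.483,44.443) → (181.179,54.547) → (140.120,46.092) → (193.449,70.647) → (176.269,53.103)

G21
G90
G0 X152.355 Y58.199
M4 S935
G1 X20.778 Y53.636 F866
M5
G0 X80.942 Y53.711
M4 S935
G1 X80.017 Y56.556 F866
G1 X77.597 Y58.315
G1 X74.605 Y58.315
G1 X72.185 Y56.556
G1 X71.260 Y53.711
G1 X72.185 Y50.866
G1 X74.605 Y49.107
G1 X77.597 Y49.107
G1 X80.017 Y50.866
G1 X80.942 Y53.711
M5
G0 X190.246 Y30.909
M4 S935
G1 X8.994 Y37.308 F866
G1 X60.881 Y53.276
G1 X191.372 Y72.566
G1 X149.462 Y28.649
G1 X190.246 Y30.909
M5
G0 X109.992 Y38.736
M4 S935
G1 X123.031 Y27.181 F866
G1 X132.101 Y20.740
G1 X137.201 Y19.414
G1 X138.331 Y23.202
G1 X135.491 Y32.105
M5
G0 X243.884 Y42.598
M4 S935
G1 X242.587 Y46.591 F866
G1 X239.190 Y49.059
G1 X234.992 Y49.059
G1 X231.595 Y46.591
G1 X230.298 Y42.598
G1 X231.595 Y38.605
G1 X234.992 Y36.137
G1 X239.190 Y36.137
G1 X242.587 Y38.605
G1 X243.884 Y42.598
M5
G0 X70.855 Y16.782
M4 S935
G1 X5.511 Y26.625 F866
G1 X83.763 Y42.410
G1 X24.331 Y34.890
G1 X128.586 Y49.873
G1 X244.316 Y62.126
G1 X70.855 Y16.782
M5
G0 X50.952 Y45.964
M4 S935
G1 X44.483 Y44.443 F866
G1 X181.179 Y54.547
G1 X140.120 Y46.092
G1 X193.449 Y70.647
G1 X176.269 Y53.103
M5
G0 X0.000 Y0.000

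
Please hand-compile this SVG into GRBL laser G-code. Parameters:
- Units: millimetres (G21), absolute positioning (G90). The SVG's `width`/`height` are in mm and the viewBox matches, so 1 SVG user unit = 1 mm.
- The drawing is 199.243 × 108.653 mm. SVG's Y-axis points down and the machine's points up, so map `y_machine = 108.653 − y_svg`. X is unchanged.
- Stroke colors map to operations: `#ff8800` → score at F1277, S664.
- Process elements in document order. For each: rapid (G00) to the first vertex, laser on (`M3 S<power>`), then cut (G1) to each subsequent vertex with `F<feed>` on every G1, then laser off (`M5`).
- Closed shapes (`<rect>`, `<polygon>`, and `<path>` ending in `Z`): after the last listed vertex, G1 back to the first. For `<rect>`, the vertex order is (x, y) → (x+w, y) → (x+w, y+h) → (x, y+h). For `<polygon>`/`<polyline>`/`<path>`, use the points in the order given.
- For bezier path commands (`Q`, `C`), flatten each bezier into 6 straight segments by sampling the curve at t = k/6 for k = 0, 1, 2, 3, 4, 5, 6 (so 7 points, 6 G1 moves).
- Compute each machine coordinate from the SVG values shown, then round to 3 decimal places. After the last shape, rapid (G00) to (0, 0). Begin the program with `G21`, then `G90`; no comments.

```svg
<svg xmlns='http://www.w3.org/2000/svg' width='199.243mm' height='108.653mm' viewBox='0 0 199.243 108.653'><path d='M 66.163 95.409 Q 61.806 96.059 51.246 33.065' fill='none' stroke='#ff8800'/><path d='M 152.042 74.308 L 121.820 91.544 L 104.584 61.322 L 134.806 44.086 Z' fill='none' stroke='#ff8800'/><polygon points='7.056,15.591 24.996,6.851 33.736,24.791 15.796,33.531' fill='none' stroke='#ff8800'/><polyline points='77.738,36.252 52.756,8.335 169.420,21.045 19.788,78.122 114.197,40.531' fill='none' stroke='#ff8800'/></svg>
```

G21
G90
G00 X66.163 Y13.244
M3 S664
G1 X64.538 Y14.795 F1277
G1 X62.569 Y19.882 F1277
G1 X60.255 Y28.505 F1277
G1 X57.597 Y40.664 F1277
G1 X54.594 Y56.358 F1277
G1 X51.246 Y75.588 F1277
M5
G00 X152.042 Y34.345
M3 S664
G1 X121.820 Y17.109 F1277
G1 X104.584 Y47.331 F1277
G1 X134.806 Y64.567 F1277
G1 X152.042 Y34.345 F1277
M5
G00 X7.056 Y93.062
M3 S664
G1 X24.996 Y101.802 F1277
G1 X33.736 Y83.862 F1277
G1 X15.796 Y75.122 F1277
G1 X7.056 Y93.062 F1277
M5
G00 X77.738 Y72.401
M3 S664
G1 X52.756 Y100.318 F1277
G1 X169.420 Y87.608 F1277
G1 X19.788 Y30.531 F1277
G1 X114.197 Y68.122 F1277
M5
G00 X0.000 Y0.000

Since the viewBox matches the mm dimensions, user units are millimetres directly. The only transform is the Y-flip y_m = 108.653 − y_svg.

Shape 1 is a quadratic bezier drawn with `<path>`. Its stroke #ff8800 means score at S664, F1277. After flipping Y the toolpath is (66.163,13.244) → (64.538,14.795) → (62.569,19.882) → (60.255,28.505) → (57.597,40.664) → (54.594,56.358) → (51.246,75.588).

Shape 2 is a regular polygon drawn with `<path>`. Its stroke #ff8800 means score at S664, F1277. After flipping Y the toolpath is (152.042,34.345) → (121.820,17.109) → (104.584,47.331) → (134.806,64.567) → (152.042,34.345), returning to the start.

Shape 3 is a regular polygon drawn with `<polygon>`. Its stroke #ff8800 means score at S664, F1277. After flipping Y the toolpath is (7.056,93.062) → (24.996,101.802) → (33.736,83.862) → (15.796,75.122) → (7.056,93.062), returning to the start.

Shape 4 is a open polyline drawn with `<polyline>`. Its stroke #ff8800 means score at S664, F1277. After flipping Y the toolpath is (77.738,72.401) → (52.756,100.318) → (169.420,87.608) → (19.788,30.531) → (114.197,68.122).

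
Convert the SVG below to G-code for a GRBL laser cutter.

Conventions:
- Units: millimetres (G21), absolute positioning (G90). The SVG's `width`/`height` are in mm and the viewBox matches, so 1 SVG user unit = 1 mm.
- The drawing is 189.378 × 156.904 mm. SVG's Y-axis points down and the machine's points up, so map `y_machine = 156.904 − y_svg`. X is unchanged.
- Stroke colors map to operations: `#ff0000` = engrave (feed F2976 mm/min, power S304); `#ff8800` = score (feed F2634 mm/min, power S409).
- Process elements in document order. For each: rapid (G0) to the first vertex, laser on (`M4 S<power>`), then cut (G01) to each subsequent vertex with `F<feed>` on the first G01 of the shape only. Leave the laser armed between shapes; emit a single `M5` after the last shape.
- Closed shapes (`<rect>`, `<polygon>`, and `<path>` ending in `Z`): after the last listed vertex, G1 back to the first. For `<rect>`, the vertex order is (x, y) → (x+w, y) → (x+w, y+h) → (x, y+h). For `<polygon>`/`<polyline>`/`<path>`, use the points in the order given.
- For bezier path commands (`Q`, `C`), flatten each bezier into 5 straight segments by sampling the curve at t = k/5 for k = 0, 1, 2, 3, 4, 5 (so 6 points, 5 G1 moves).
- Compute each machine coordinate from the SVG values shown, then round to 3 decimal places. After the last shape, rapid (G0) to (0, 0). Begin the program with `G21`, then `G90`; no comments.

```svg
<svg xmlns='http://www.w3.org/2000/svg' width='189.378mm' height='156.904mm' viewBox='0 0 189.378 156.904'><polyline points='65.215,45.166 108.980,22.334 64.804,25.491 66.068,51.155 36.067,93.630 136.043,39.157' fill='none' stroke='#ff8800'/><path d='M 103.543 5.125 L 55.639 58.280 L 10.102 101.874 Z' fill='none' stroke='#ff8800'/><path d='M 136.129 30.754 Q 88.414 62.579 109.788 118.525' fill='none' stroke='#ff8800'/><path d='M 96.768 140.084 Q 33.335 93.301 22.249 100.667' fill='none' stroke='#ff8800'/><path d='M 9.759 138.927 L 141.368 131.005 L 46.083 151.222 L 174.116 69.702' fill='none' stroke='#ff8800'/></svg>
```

G21
G90
G0 X65.215 Y111.738
M4 S409
G01 X108.980 Y134.570 F2634
G01 X64.804 Y131.413
G01 X66.068 Y105.749
G01 X36.067 Y63.274
G01 X136.043 Y117.747
G0 X103.543 Y151.779
M4 S409
G01 X55.639 Y98.624 F2634
G01 X10.102 Y55.030
G01 X103.543 Y151.779
G0 X136.129 Y126.150
M4 S409
G01 X119.807 Y112.455 F2634
G01 X109.011 Y96.831
G01 X103.743 Y79.276
G01 X104.002 Y59.793
G01 X109.788 Y38.379
G0 X96.768 Y16.820
M4 S409
G01 X73.489 Y33.367 F2634
G01 X54.397 Y45.583
G01 X39.493 Y53.466
G01 X28.777 Y57.017
G01 X22.249 Y56.237
G0 X9.759 Y17.977
M4 S409
G01 X141.368 Y25.899 F2634
G01 X46.083 Y5.682
G01 X174.116 Y87.202
M5
G0 X0.000 Y0.000

1 u = 1 mm; y_m = 156.904 − y.

[1] `<polyline>` open polyline, #ff8800→score S409 F2634: (65.215,111.738) → (108.980,134.570) → (64.804,131.413) → (66.068,105.749) → (36.067,63.274) → (136.043,117.747)

[2] `<path>` closed polygon, #ff8800→score S409 F2634: (103.543,151.779) → (55.639,98.624) → (10.102,55.030) → (103.543,151.779) (closed)

[3] `<path>` quadratic bezier, #ff8800→score S409 F2634: (136.129,126.150) → (119.807,112.455) → (109.011,96.831) → (103.743,79.276) → (104.002,59.793) → (109.788,38.379)

[4] `<path>` quadratic bezier, #ff8800→score S409 F2634: (96.768,16.820) → (73.489,33.367) → (54.397,45.583) → (39.493,53.466) → (28.777,57.017) → (22.249,56.237)

[5] `<path>` open polyline, #ff8800→score S409 F2634: (9.759,17.977) → (141.368,25.899) → (46.083,5.682) → (174.116,87.202)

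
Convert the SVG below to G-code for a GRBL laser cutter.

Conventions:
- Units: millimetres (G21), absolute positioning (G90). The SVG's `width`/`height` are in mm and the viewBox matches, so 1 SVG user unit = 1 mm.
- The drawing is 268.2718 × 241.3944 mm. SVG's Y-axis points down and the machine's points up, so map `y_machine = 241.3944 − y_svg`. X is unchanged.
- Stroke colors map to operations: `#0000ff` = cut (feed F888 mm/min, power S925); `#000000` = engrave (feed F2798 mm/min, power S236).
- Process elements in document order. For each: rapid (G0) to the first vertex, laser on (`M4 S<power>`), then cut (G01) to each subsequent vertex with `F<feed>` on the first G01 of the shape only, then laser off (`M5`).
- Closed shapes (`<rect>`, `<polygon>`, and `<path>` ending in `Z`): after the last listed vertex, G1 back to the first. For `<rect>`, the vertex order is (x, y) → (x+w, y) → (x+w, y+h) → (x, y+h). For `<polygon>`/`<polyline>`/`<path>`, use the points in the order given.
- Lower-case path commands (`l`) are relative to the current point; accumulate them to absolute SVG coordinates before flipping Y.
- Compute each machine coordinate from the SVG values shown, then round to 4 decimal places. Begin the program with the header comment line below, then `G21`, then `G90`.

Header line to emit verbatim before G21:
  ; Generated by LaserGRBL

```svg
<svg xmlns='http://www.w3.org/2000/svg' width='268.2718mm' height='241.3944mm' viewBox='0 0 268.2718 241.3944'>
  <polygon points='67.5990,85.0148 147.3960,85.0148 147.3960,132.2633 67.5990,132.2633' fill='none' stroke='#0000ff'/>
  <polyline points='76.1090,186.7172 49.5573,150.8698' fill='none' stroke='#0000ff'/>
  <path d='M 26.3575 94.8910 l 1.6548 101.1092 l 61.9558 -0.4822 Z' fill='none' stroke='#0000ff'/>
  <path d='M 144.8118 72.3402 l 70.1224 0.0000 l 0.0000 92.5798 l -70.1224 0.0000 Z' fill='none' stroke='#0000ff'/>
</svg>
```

viewBox `0 0 268.2718 241.3944` with mm width/height → 1 unit = 1 mm. Flip: y_m = 241.3944 − y_svg.

**Shape 1** — `<polygon>` rectangle, stroke `#0000ff` → cut (S925, F888). Machine vertices: (67.5990,156.3796) → (147.3960,156.3796) → (147.3960,109.1311) → (67.5990,109.1311) → (67.5990,156.3796). Closed: final G1 returns to the first vertex.

**Shape 2** — `<polyline>` line segment, stroke `#0000ff` → cut (S925, F888). Machine vertices: (76.1090,54.6772) → (49.5573,90.5246). Open path.

**Shape 3** — `<path>` closed polygon, stroke `#0000ff` → cut (S925, F888). Machine vertices: (26.3575,146.5034) → (28.0123,45.3942) → (89.9681,45.8764) → (26.3575,146.5034). Closed: final G1 returns to the first vertex.

**Shape 4** — `<path>` rectangle, stroke `#0000ff` → cut (S925, F888). Machine vertices: (144.8118,169.0542) → (214.9342,169.0542) → (214.9342,76.4744) → (144.8118,76.4744) → (144.8118,169.0542). Closed: final G1 returns to the first vertex.

; Generated by LaserGRBL
G21
G90
G0 X67.5990 Y156.3796
M4 S925
G01 X147.3960 Y156.3796 F888
G01 X147.3960 Y109.1311
G01 X67.5990 Y109.1311
G01 X67.5990 Y156.3796
M5
G0 X76.1090 Y54.6772
M4 S925
G01 X49.5573 Y90.5246 F888
M5
G0 X26.3575 Y146.5034
M4 S925
G01 X28.0123 Y45.3942 F888
G01 X89.9681 Y45.8764
G01 X26.3575 Y146.5034
M5
G0 X144.8118 Y169.0542
M4 S925
G01 X214.9342 Y169.0542 F888
G01 X214.9342 Y76.4744
G01 X144.8118 Y76.4744
G01 X144.8118 Y169.0542
M5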